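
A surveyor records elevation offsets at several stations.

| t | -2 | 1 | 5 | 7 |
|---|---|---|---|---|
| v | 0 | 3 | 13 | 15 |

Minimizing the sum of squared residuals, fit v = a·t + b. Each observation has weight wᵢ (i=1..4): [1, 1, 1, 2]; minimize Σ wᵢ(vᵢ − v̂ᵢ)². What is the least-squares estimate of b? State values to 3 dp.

b = 2.797

From the data, Σwᵢ·t·t = 128, Σwᵢ·t = 18, Σwᵢ·1 = 5.
And Σwᵢ·t·v = 278, Σwᵢ·v = 46.
AᵀWA·[a, b]ᵀ = AᵀWv becomes [[128, 18]; [18, 5]]·[a, b]ᵀ = [278, 46]ᵀ.
Determinant 128·5 − 18² = 316.
a = (278·5 − 18·46)/316 = 281/158; b = (128·46 − 18·278)/316 = 221/79.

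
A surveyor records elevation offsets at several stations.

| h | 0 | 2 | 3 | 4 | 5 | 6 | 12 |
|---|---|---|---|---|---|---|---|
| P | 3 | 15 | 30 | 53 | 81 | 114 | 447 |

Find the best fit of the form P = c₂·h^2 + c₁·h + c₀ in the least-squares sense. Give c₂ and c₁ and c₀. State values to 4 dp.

Setting ∂/∂c₂ … = 0 gives: 23010·c₂ + 2168·c₁ + 234·c₀ = 71675;  2168·c₂ + 234·c₁ + 32·c₀ = 6785;  234·c₂ + 32·c₁ + 7·c₀ = 743.
(Σh^2·h^2 = 23010, Σh^2·h = 2168, Σh^2 = 234, Σh·h = 234, Σh = 32, Σ1 = 7, Σh^2·P = 71675, Σh·P = 6785, ΣP = 743.)
Solving the 3×3 system (Gaussian elimination) gives c₂ = 36595/11914, c₁ = 2029/11914, c₀ = 15996/5957.

c₂ = 3.0716, c₁ = 0.1703, c₀ = 2.6852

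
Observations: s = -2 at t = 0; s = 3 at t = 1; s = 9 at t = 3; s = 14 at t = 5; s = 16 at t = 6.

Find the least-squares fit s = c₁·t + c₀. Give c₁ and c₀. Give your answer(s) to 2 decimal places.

Forming XᵀX = [[71, 15]; [15, 5]] and Xᵀs = [196, 40]ᵀ gives XᵀX·[c₁, c₀]ᵀ = Xᵀs.
Δ = 71·5 − 15² = 130.
c₁ = (196·5 − 15·40)/130 = 38/13; c₀ = (71·40 − 15·196)/130 = -10/13.

c₁ = 2.92, c₀ = -0.77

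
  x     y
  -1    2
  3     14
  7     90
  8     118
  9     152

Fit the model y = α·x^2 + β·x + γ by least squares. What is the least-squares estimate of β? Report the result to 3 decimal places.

β = -1.025

Setting ∂/∂α … = 0 gives: 13140·α + 1610·β + 204·γ = 24402;  1610·α + 204·β + 26·γ = 2982;  204·α + 26·β + 5·γ = 376.
Solving the 3×3 system (Gaussian elimination) gives α = 74365/37219, β = -38151/37219, γ = -36838/37219.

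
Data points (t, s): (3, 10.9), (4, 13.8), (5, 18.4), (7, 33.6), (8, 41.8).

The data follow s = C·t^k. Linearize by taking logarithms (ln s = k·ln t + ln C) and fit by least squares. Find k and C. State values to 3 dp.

k = 1.415, C = 2.089

Let Y = ln s. Fitting Y = k·ln t + ln C by least squares:
Σln t = 8.1197, Σ(ln t)² = 13.8297, Σln s = 15.1732, Σln t·ln s = 25.5514.
Equations: 13.8297·k + 8.1197·ln C = 25.5514;  8.1197·k + 5·ln C = 15.1732.
Slope k = (n·Σln t·ln s − Σln t·Σln s)/(n·Σ(ln t)² − (Σln t)²) = (5·25.5514 − 8.1197·15.1732)/3.2190 = 1.41513; ln C = (Σln s − k·Σln t)/n = 0.73655, so C = exp(0.73655) = 2.08872.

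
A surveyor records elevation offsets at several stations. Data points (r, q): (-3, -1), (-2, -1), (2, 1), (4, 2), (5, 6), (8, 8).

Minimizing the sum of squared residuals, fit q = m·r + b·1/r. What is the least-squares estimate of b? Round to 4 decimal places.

With design matrix A, AᵀA = [[122, 6]; [6, 10501/14400]] and Aᵀq = [109, 121/30]ᵀ.
Determinant 122·(10501/14400) − 6² = 381361/7200.
m = (109·(10501/14400) − 6·(121/30))/(381361/7200) = 796129/762722; b = (122·(121/30) − 6·109)/(381361/7200) = -1165920/381361.

b = -3.0573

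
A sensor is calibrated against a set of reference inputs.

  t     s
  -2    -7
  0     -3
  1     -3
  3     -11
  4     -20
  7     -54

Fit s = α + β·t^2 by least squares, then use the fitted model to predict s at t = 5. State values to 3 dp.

From the data, Σ1 = 6, Σt^2 = 79, Σt^2·t^2 = 2755.
And Σs = -98, Σt^2·s = -3096.
So AᵀA·[α, β]ᵀ = Aᵀs: [[6, 79]; [79, 2755]]·[α, β]ᵀ = [-98, -3096]ᵀ.
Eliminating β: 2755·(row 1) − 79·(row 2) gives 10289·α = 2755·(-98) − 79·(-3096) = -25406, so α = -25406/10289.
Then β = ((-3096) − 79·(-25406/10289))/2755 = -10834/10289.
At t = 5: ŝ = (-25406/10289)·(1) + (-10834/10289)·(25) = -296256/10289.

ŝ = -28.793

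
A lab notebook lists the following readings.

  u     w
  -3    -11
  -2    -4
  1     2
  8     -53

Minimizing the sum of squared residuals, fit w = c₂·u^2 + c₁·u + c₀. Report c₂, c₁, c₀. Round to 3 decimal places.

c₂ = -1.009, c₁ = 1.196, c₀ = 1.974

Sums needed: Σu^2·u^2 = 4194, Σu^2·u = 478, Σu^2 = 78, Σu·u = 78, Σu = 4, Σ1 = 4.
For Xᵀw: Σu^2·w = -3505, Σu·w = -381, Σw = -66.
So XᵀX·[c₂, c₁, c₀]ᵀ = Xᵀw: [[4194, 478, 78]; [478, 78, 4]; [78, 4, 4]]·[c₂, c₁, c₀]ᵀ = [-3505, -381, -66]ᵀ.
Row-reducing yields c₂ = -19066/18901, c₁ = 45205/37802, c₀ = 37318/18901.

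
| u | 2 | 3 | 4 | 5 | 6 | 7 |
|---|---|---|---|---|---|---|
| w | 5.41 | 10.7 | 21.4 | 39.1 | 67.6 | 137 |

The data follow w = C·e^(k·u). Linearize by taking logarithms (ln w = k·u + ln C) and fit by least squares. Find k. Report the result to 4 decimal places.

k = 0.6369

Linearized form: ln w = k·u + ln C. From the 6 transformed points,
AᵀA = [[139.0000, 27.0000]; [27.0000, 6]], rhs = [100.7929, 19.9216]ᵀ  (here Σu = 27.0000, Σ(u)² = 139.0000, Σln w = 19.9216, Σu·ln w = 100.7929).
Δ = 139.0000·6 − (27.0000)² = 105.0000; k = (100.7929·6 − 27.0000·19.9216)/105.0000 = 0.63690, ln C = (139.0000·19.9216 − 27.0000·100.7929)/105.0000 = 0.45422.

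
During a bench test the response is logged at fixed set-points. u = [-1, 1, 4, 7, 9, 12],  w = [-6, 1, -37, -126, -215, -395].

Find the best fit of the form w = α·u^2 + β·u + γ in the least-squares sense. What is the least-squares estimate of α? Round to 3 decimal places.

Normal-equation sums: Σu^2·u^2 = 29956, Σu^2·u = 2864, Σu^2 = 292, Σu·u = 292, Σu = 32, Σ1 = 6.
Right-hand side: Σu^2·w = -81066, Σu·w = -7698, Σw = -778.
So MᵀM·[α, β, γ]ᵀ = Mᵀw: [[29956, 2864, 292]; [2864, 292, 32]; [292, 32, 6]]·[α, β, γ]ᵀ = [-81066, -7698, -778]ᵀ.
Row-reducing yields α = -10805/3626, β = 1473/518, γ = 340/1813.

α = -2.980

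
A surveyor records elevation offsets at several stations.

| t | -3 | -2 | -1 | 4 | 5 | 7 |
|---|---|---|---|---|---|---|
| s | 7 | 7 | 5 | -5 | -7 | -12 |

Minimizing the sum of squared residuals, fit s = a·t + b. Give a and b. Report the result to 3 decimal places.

a = -1.954, b = 2.424

Compute the Gram sums: Σt·t = 104, Σt = 10, Σ1 = 6.
And Σt·s = -179, Σs = -5.
Normal equations: [[104, 10]; [10, 6]]·[a, b]ᵀ = [-179, -5]ᵀ.
Eliminating b: 6·(row 1) − 10·(row 2) gives 524·a = 6·(-179) − 10·(-5) = -1024, so a = -256/131.
Then b = ((-5) − 10·(-256/131))/6 = 635/262.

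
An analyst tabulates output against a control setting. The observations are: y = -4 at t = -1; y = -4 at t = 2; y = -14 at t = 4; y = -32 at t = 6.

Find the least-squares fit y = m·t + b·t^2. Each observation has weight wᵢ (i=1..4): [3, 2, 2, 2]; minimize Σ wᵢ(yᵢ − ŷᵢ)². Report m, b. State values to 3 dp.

Forming XᵀWX = [[115, 573]; [573, 3139]] and XᵀWy = [-500, -2796]ᵀ gives XᵀWX·[m, b]ᵀ = XᵀWy.
det = 115·3139 − 573² = 32656.
m = ((-500)·3139 − 573·(-2796))/32656 = 2038/2041; b = (115·(-2796) − 573·(-500))/32656 = -2190/2041.

m = 0.999, b = -1.073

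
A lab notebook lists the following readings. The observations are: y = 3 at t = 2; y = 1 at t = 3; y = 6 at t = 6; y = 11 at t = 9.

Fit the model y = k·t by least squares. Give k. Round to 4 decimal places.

Setting ∂/∂k … = 0 gives: 130·k = 144.
Hence k = 144 / 130 ≈ 1.10769.

k = 1.1077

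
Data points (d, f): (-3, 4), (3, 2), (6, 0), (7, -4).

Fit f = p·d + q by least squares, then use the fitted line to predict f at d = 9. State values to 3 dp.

f̂ = -3.333

Compute the Gram sums: Σd·d = 103, Σd = 13, Σ1 = 4.
And Σd·f = -34, Σf = 2.
XᵀX·[p, q]ᵀ = Xᵀf becomes [[103, 13]; [13, 4]]·[p, q]ᵀ = [-34, 2]ᵀ.
Eliminating q: 4·(row 1) − 13·(row 2) gives 243·p = 4·(-34) − 13·2 = -162, so p = -2/3.
Then q = (2 − 13·(-2/3))/4 = 8/3.
At d = 9: f̂ = (-2/3)·(9) + (8/3)·(1) = -10/3.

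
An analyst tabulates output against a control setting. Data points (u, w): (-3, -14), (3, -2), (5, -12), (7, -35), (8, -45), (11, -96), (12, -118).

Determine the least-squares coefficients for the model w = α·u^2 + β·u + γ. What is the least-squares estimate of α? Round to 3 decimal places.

α = -0.999

Entries of AᵀA: Σu^2·u^2 = 42661, Σu^2·u = 4039, Σu^2 = 421, Σu·u = 421, Σu = 43, Σ1 = 7.
Moment sums: Σu^2·w = -33647, Σu·w = -3101, Σw = -322.
So AᵀA·[α, β, γ]ᵀ = Aᵀw: [[42661, 4039, 421]; [4039, 421, 43]; [421, 43, 7]]·[α, β, γ]ᵀ = [-33647, -3101, -322]ᵀ.
Inverting the 3×3 Gram matrix, [α, β, γ]ᵀ = [-39441/39488, 743441/355392, 216983/177696]ᵀ.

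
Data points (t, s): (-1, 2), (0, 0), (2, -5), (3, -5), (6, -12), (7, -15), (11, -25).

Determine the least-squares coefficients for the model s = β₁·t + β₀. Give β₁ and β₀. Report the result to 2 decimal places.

MᵀM·[β₁, β₀]ᵀ = Mᵀs reads: 220·β₁ + 28·β₀ = -479;  28·β₁ + 7·β₀ = -60.
(Σt·t = 220, Σt = 28, Σ1 = 7, Σt·s = -479, Σs = -60.)
Eliminating β₀: 7·(row 1) − 28·(row 2) gives 756·β₁ = 7·(-479) − 28·(-60) = -1673, so β₁ = -239/108.
Then β₀ = ((-60) − 28·(-239/108))/7 = 53/189.

β₁ = -2.21, β₀ = 0.28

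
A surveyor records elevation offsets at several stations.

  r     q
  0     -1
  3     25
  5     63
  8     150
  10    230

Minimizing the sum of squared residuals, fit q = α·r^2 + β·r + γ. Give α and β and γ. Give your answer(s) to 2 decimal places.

The normal system XᵀX·[α, β, γ]ᵀ = Xᵀq is [[14802, 1664, 198]; [1664, 198, 26]; [198, 26, 5]]·[α, β, γ]ᵀ = [34400, 3890, 467]ᵀ.
Solving the 3×3 system (Gaussian elimination) gives α = 17927/8675, β = 20804/8675, γ = -1569/1735.

α = 2.07, β = 2.40, γ = -0.90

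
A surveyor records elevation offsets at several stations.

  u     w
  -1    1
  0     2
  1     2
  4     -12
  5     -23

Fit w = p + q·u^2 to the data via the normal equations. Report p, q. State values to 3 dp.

p = 2.479, q = -0.986

With design matrix M, MᵀM = [[5, 43]; [43, 883]] and Mᵀw = [-30, -764]ᵀ.
Eliminating q: 883·(row 1) − 43·(row 2) gives 2566·p = 883·(-30) − 43·(-764) = 6362, so p = 3181/1283.
Then q = ((-764) − 43·(3181/1283))/883 = -1265/1283.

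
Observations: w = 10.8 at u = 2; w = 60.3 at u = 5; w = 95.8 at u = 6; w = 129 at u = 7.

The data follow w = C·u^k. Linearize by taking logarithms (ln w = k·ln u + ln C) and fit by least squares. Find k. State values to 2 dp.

k = 1.97

With ln wᵢ as the transformed response and ln uᵢ as the regressor:
Σln u = 6.0403, Σ(ln u)² = 10.0677, Σln w = 15.9010, Σln u·ln w = 25.8782.
Equations: 10.0677·k + 6.0403·ln C = 25.8782;  6.0403·k + 4·ln C = 15.9010.
Slope k = (n·Σln u·ln w − Σln u·Σln w)/(n·Σ(ln u)² − (Σln u)²) = (4·25.8782 − 6.0403·15.9010)/3.7862 = 1.97221; ln C = (Σln w − k·Σln u)/n = 0.99708.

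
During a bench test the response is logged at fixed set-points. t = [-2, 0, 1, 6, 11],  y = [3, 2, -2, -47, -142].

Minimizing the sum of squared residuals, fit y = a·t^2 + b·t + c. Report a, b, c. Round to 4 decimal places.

a = -0.9719, b = -2.3823, c = 1.9113

The normal system MᵀM·[a, b, c]ᵀ = Mᵀy is [[15954, 1540, 162]; [1540, 162, 16]; [162, 16, 5]]·[a, b, c]ᵀ = [-18864, -1852, -186]ᵀ.
Row-reducing yields a = -173074/178087, b = -424254/178087, c = 340374/178087.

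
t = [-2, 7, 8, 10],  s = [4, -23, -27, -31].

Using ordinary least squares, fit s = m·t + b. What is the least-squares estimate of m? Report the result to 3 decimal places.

m = -2.976

Compute the Gram sums: Σt·t = 217, Σt = 23, Σ1 = 4.
For Aᵀs: Σt·s = -695, Σs = -77.
Normal equations: [[217, 23]; [23, 4]]·[m, b]ᵀ = [-695, -77]ᵀ.
Eliminating b: 4·(row 1) − 23·(row 2) gives 339·m = 4·(-695) − 23·(-77) = -1009, so m = -1009/339.
Then b = ((-77) − 23·(-1009/339))/4 = -724/339.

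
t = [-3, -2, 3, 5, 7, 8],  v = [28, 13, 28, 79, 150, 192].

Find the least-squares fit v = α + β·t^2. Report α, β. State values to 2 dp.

α = 1.65, β = 3.00

Entries of MᵀM: Σ1 = 6, Σt^2 = 160, Σt^2·t^2 = 7300.
And Σv = 490, Σt^2·v = 22169.
Determinant 6·7300 − 160² = 18200.
α = (490·7300 − 160·22169)/18200 = 107/65; β = (6·22169 − 160·490)/18200 = 3901/1300.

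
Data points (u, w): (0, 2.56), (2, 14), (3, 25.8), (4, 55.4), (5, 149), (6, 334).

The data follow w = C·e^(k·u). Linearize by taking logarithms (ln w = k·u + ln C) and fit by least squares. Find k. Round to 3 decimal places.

Linearized form: ln w = k·u + ln C. From the 6 transformed points,
XᵀX = [[90.0000, 20.0000]; [20.0000, 6]], rhs = [90.9741, 21.6591]ᵀ  (here Σu = 20.0000, Σ(u)² = 90.0000, Σln w = 21.6591, Σu·ln w = 90.9741).
Slope k = (n·Σu·ln w − Σu·Σln w)/(n·Σ(u)² − (Σu)²) = (6·90.9741 − 20.0000·21.6591)/140.0000 = 0.80473; ln C = (Σln w − k·Σu)/n = 0.92741.

k = 0.805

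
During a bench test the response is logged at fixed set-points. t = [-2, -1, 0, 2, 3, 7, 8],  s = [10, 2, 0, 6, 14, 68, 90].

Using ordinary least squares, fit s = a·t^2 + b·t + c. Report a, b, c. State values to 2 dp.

Entries of MᵀM: Σt^2·t^2 = 6611, Σt^2·t = 881, Σt^2 = 131, Σt·t = 131, Σt = 17, Σ1 = 7.
And Σt^2·s = 9284, Σt·s = 1228, Σs = 190.
Normal equations: [[6611, 881, 131]; [881, 131, 17]; [131, 17, 7]]·[a, b, c]ᵀ = [9284, 1228, 190]ᵀ.
Solving the 3×3 system (Gaussian elimination) gives a = 36067/24654, b = -7811/12327, c = 1531/1174.

a = 1.46, b = -0.63, c = 1.30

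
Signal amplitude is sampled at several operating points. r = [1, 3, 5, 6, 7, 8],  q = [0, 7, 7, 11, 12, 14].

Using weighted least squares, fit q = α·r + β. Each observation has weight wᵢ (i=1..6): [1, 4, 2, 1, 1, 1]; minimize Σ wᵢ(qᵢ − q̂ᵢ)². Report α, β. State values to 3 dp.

Forming XᵀWX = [[236, 44]; [44, 10]] and XᵀWq = [416, 79]ᵀ gives XᵀWX·[α, β]ᵀ = XᵀWq.
det = 236·10 − 44² = 424.
α = (416·10 − 44·79)/424 = 171/106; β = (236·79 − 44·416)/424 = 85/106.

α = 1.613, β = 0.802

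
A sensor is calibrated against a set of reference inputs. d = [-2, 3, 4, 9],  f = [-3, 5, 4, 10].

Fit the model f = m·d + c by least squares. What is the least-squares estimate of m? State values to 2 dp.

m = 1.16

Entries of MᵀM: Σd·d = 110, Σd = 14, Σ1 = 4.
Moment sums: Σd·f = 127, Σf = 16.
So MᵀM·[m, c]ᵀ = Mᵀf: [[110, 14]; [14, 4]]·[m, c]ᵀ = [127, 16]ᵀ.
det = 110·4 − 14² = 244.
m = (127·4 − 14·16)/244 = 71/61; c = (110·16 − 14·127)/244 = -9/122.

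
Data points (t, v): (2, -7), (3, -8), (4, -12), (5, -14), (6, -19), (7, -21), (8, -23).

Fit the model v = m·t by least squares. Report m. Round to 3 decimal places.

Normal-equation sums: Σt·t = 203.
Moment sums: Σt·v = -601.
XᵀX·[m]ᵀ = Xᵀv becomes [[203]]·[m]ᵀ = [-601]ᵀ.
Hence m = -601 / 203 ≈ -2.96059.

m = -2.961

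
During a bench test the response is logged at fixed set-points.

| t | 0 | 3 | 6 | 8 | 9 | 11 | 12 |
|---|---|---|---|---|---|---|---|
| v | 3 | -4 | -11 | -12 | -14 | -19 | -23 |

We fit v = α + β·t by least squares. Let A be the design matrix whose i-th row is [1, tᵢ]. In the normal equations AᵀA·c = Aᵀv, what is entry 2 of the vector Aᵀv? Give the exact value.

-785

Entry 2 ↔ basis t, so (Aᵀv)_{2} = Σᵢ (t)·vᵢ = (0)·(3) + (3)·(-4) + (6)·(-11) + (8)·(-12) + (9)·(-14) + (11)·(-19) + (12)·(-23) = -785.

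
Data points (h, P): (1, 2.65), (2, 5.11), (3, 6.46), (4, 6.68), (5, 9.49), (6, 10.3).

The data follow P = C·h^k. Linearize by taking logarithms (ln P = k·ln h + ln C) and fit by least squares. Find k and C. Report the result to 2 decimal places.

Taking logs, ln P = k·ln h + ln C, so regress ln P on ln h.
Sums: Σln h = 6.5793, Σ(ln h)² = 9.4099, Σln P = 10.9529, Σln h·ln P = 13.6133.
Normal system: [[9.4099, 6.5793]; [6.5793, 6]]·[k, ln C]ᵀ = [13.6133, 10.9529]ᵀ.
Solving (det = 13.1729): k = 0.73012, ln C = 1.02488, so C = exp(1.02488) = 2.78675.

k = 0.73, C = 2.79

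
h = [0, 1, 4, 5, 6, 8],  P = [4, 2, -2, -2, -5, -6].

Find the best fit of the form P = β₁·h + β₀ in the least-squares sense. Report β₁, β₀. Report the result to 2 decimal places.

The normal equations are: 142·β₁ + 24·β₀ = -94;  24·β₁ + 6·β₀ = -9.
det = 142·6 − 24² = 276.
β₁ = ((-94)·6 − 24·(-9))/276 = -29/23; β₀ = (142·(-9) − 24·(-94))/276 = 163/46.

β₁ = -1.26, β₀ = 3.54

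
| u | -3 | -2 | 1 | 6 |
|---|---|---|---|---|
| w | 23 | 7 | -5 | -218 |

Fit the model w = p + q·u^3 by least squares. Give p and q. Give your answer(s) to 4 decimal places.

Entries of AᵀA: Σ1 = 4, Σu^3 = 182, Σu^3·u^3 = 47450.
And Σw = -193, Σu^3·w = -47770.
So AᵀA·[p, q]ᵀ = Aᵀw: [[4, 182]; [182, 47450]]·[p, q]ᵀ = [-193, -47770]ᵀ.
Determinant 4·47450 − 182² = 156676.
p = ((-193)·47450 − 182·(-47770))/156676 = -17835/6026; q = (4·(-47770) − 182·(-193))/156676 = -77977/78338.

p = -2.9597, q = -0.9954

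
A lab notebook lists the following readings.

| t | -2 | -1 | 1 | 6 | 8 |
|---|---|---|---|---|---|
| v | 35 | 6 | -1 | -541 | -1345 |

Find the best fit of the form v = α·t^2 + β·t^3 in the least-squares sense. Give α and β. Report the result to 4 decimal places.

Compute the Gram sums: Σt^2·t^2 = 5410, Σt^2·t^3 = 40512, Σt^3·t^3 = 308866.
Moment sums: Σt^2·v = -105411, Σt^3·v = -805783.
So XᵀX·[α, β]ᵀ = Xᵀv: [[5410, 40512]; [40512, 308866]]·[α, β]ᵀ = [-105411, -805783]ᵀ.
Determinant 5410·308866 − 40512² = 29742916.
α = ((-105411)·308866 − 40512·(-805783))/29742916 = 6143355/2124494; β = (5410·(-805783) − 40512·(-105411))/29742916 = -6348257/2124494.

α = 2.8917, β = -2.9881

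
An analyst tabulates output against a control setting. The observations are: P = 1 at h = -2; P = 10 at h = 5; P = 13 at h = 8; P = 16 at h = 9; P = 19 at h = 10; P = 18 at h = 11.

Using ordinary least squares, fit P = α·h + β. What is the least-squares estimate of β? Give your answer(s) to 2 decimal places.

Setting ∂/∂α … = 0 gives: 395·α + 41·β = 684;  41·α + 6·β = 77.
(Σh·h = 395, Σh = 41, Σ1 = 6, Σh·P = 684, ΣP = 77.)
Δ = 395·6 − 41² = 689.
α = (684·6 − 41·77)/689 = 947/689; β = (395·77 − 41·684)/689 = 2371/689.

β = 3.44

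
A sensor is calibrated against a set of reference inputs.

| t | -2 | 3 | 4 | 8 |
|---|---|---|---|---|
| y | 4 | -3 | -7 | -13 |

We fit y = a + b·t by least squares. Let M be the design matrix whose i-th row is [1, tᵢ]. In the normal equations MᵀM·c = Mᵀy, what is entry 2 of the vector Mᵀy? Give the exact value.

-149

Entry 2 ↔ basis t, so (Mᵀy)_{2} = Σᵢ (t)·yᵢ = (-2)·(4) + (3)·(-3) + (4)·(-7) + (8)·(-13) = -149.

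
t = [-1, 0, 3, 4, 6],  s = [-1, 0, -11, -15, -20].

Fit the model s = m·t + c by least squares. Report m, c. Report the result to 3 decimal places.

The normal equations are: 62·m + 12·c = -212;  12·m + 5·c = -47.
Determinant 62·5 − 12² = 166.
m = ((-212)·5 − 12·(-47))/166 = -248/83; c = (62·(-47) − 12·(-212))/166 = -185/83.

m = -2.988, c = -2.229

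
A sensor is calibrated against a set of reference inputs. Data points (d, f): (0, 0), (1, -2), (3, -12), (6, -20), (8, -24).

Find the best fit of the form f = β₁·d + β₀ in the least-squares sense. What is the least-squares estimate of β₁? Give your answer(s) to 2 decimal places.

Sums needed: Σd·d = 110, Σd = 18, Σ1 = 5.
Right-hand side: Σd·f = -350, Σf = -58.
So MᵀM·[β₁, β₀]ᵀ = Mᵀf: [[110, 18]; [18, 5]]·[β₁, β₀]ᵀ = [-350, -58]ᵀ.
Eliminating β₀: 5·(row 1) − 18·(row 2) gives 226·β₁ = 5·(-350) − 18·(-58) = -706, so β₁ = -353/113.
Then β₀ = ((-58) − 18·(-353/113))/5 = -40/113.

β₁ = -3.12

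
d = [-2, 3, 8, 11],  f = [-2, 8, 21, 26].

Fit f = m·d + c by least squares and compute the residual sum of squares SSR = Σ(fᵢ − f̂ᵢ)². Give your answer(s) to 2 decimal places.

SSR = 2.25

The normal equations are: 198·m + 20·c = 482;  20·m + 4·c = 53.
Eliminating c: 4·(row 1) − 20·(row 2) gives 392·m = 4·482 − 20·53 = 868, so m = 31/14.
Then c = (53 − 20·(31/14))/4 = 61/28.
Residuals: 1/4, -23/28, 31/28, -15/28; SSR = 9/4.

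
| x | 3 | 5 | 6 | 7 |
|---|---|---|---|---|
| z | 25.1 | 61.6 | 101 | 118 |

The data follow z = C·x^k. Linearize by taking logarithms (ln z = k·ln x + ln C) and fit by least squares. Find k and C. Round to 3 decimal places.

With ln zᵢ as the transformed response and ln xᵢ as the regressor:
Σln x = 6.4457, Σ(ln x)² = 10.7942, Σln z = 16.7293, Σln x·ln z = 27.7251.
Normal system: [[10.7942, 6.4457]; [6.4457, 4]]·[k, ln C]ᵀ = [27.7251, 16.7293]ᵀ.
Δ = 10.7942·4 − (6.4457)² = 1.6295; k = (27.7251·4 − 6.4457·16.7293)/1.6295 = 1.88273, ln C = (10.7942·16.7293 − 6.4457·27.7251)/1.6295 = 1.14845, so C = exp(1.14845) = 3.15329.

k = 1.883, C = 3.153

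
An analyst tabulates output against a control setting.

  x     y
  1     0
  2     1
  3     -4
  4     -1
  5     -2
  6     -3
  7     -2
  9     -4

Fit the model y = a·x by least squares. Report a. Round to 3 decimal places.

a = -0.416

Sums needed: Σx·x = 221.
Moment sums: Σx·y = -92.
Normal equations: [[221]]·[a]ᵀ = [-92]ᵀ.
Hence a = -92 / 221 ≈ -0.41629.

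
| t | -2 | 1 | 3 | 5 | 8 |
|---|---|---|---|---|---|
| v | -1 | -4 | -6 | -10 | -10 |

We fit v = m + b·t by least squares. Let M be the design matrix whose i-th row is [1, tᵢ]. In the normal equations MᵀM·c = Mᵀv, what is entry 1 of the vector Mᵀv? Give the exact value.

Entry 1 ↔ basis 1, so (Mᵀv)_{1} = Σᵢ vᵢ = (1)·(-1) + (1)·(-4) + (1)·(-6) + (1)·(-10) + (1)·(-10) = -31.

-31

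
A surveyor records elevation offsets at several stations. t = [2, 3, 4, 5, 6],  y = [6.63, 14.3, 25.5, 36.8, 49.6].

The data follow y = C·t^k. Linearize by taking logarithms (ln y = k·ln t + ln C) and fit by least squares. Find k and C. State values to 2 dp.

With ln yᵢ as the transformed response and ln tᵢ as the regressor:
XᵀX = [[9.4099, 6.5793]; [6.5793, 5]], rhs = [21.5214, 15.3000]ᵀ  (here Σln t = 6.5793, Σ(ln t)² = 9.4099, Σln y = 15.3000, Σln t·ln y = 21.5214).
Slope k = (n·Σln t·ln y − Σln t·Σln y)/(n·Σ(ln t)² − (Σln t)²) = (5·21.5214 − 6.5793·15.3000)/3.7630 = 1.84535; ln C = (Σln y − k·Σln t)/n = 0.63181, so C = exp(0.63181) = 1.88100.

k = 1.85, C = 1.88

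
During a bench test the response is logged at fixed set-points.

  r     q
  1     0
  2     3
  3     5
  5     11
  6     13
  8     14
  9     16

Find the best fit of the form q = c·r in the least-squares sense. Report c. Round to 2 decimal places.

Forming AᵀA = [[220]] and Aᵀq = [410]ᵀ gives AᵀA·[c]ᵀ = Aᵀq.
Hence c = 410 / 220 ≈ 1.86364.

c = 1.86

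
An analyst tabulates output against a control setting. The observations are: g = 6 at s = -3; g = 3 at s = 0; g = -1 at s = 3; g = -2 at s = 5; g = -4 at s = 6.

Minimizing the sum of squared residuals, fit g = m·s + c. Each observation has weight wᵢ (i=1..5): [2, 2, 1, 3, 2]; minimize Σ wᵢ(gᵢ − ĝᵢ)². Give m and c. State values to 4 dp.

m = -1.0670, c = 2.8608

Normal-equation sums: Σwᵢ·s·s = 174, Σwᵢ·s = 24, Σwᵢ·1 = 10.
And Σwᵢ·s·g = -117, Σwᵢ·g = 3.
Determinant 174·10 − 24² = 1164.
m = ((-117)·10 − 24·3)/1164 = -207/194; c = (174·3 − 24·(-117))/1164 = 555/194.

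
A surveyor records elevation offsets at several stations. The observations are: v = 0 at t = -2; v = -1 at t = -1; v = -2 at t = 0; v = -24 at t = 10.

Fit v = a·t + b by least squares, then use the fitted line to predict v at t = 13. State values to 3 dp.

v̂ = -30.008

Normal-equation sums: Σt·t = 105, Σt = 7, Σ1 = 4.
For Aᵀv: Σt·v = -239, Σv = -27.
Δ = 105·4 − 7² = 371.
a = ((-239)·4 − 7·(-27))/371 = -767/371; b = (105·(-27) − 7·(-239))/371 = -166/53.
At t = 13: v̂ = (-767/371)·(13) + (-166/53)·(1) = -11133/371.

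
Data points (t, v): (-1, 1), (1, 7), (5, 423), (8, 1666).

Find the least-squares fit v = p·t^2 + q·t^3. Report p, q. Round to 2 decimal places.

p = 1.79, q = 3.03

Sums needed: Σt^2·t^2 = 4723, Σt^2·t^3 = 35893, Σt^3·t^3 = 277771.
Moment sums: Σt^2·v = 117207, Σt^3·v = 905873.
Eliminating q: 277771·(row 1) − 35893·(row 2) gives 23604984·p = 277771·117207 − 35893·905873 = 42206008, so p = 405827/226971.
Then q = (905873 − 35893·(405827/226971))/277771 = 8940916/2950623.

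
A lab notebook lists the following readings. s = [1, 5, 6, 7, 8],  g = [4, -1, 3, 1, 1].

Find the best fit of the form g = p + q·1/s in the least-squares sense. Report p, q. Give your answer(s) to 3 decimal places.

p = 0.479, q = 3.429

The normal equations are: 5·p + (1373/840)·q = 8;  (1373/840)·p + (778849/705600)·q = 1279/280.
(Σ1 = 5, Σ1/s = 1373/840, Σ1/s·1/s = 778849/705600, Σg = 8, Σ1/s·g = 1279/280.)
Δ = 5·(778849/705600) − (1373/840)² = 502279/176400.
p = (8·(778849/705600) − (1373/840)·(1279/280))/(502279/176400) = 962591/2009116; q = (5·(1279/280) − (1373/840)·8)/(502279/176400) = 1722210/502279.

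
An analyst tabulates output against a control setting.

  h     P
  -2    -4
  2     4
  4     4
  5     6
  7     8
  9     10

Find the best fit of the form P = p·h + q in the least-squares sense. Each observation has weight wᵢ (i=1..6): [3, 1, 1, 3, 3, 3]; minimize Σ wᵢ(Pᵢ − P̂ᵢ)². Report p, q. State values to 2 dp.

p = 1.26, q = -0.83

Forming MᵀWM = [[497, 63]; [63, 14]] and MᵀWP = [576, 68]ᵀ gives MᵀWM·[p, q]ᵀ = MᵀWP.
Eliminating q: 14·(row 1) − 63·(row 2) gives 2989·p = 14·576 − 63·68 = 3780, so p = 540/427.
Then q = (68 − 63·(540/427))/14 = -356/427.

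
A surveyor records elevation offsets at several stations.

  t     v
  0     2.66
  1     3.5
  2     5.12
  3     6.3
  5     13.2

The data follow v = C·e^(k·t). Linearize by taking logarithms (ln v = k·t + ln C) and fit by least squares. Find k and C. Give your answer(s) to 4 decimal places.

k = 0.3186, C = 2.6017

Let Y = ln v. Fitting Y = k·t + ln C by least squares:
Σt = 11.0000, Σ(t)² = 39.0000, Σln v = 8.2850, Σt·ln v = 22.9418.
Equations: 39.0000·k + 11.0000·ln C = 22.9418;  11.0000·k + 5·ln C = 8.2850.
Slope k = (n·Σt·ln v − Σt·Σln v)/(n·Σ(t)² − (Σt)²) = (5·22.9418 − 11.0000·8.2850)/74.0000 = 0.31857; ln C = (Σln v − k·Σt)/n = 0.95616, so C = exp(0.95616) = 2.60168.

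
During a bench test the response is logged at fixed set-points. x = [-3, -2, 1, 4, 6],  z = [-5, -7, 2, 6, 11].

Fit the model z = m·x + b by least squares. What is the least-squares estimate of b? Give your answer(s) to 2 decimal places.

b = -0.90

Normal-equation sums: Σx·x = 66, Σx = 6, Σ1 = 5.
For Aᵀz: Σx·z = 121, Σz = 7.
Normal equations: [[66, 6]; [6, 5]]·[m, b]ᵀ = [121, 7]ᵀ.
Δ = 66·5 − 6² = 294.
m = (121·5 − 6·7)/294 = 563/294; b = (66·7 − 6·121)/294 = -44/49.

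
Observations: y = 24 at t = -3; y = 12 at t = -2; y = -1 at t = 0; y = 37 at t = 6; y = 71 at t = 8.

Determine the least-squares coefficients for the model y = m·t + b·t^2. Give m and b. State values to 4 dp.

m = -3.1831, b = 1.5205

Entries of MᵀM: Σt·t = 113, Σt·t^2 = 693, Σt^2·t^2 = 5489.
Moment sums: Σt·y = 694, Σt^2·y = 6140.
So MᵀM·[m, b]ᵀ = Mᵀy: [[113, 693]; [693, 5489]]·[m, b]ᵀ = [694, 6140]ᵀ.
Δ = 113·5489 − 693² = 140008.
m = (694·5489 − 693·6140)/140008 = -20257/6364; b = (113·6140 − 693·694)/140008 = 106439/70004.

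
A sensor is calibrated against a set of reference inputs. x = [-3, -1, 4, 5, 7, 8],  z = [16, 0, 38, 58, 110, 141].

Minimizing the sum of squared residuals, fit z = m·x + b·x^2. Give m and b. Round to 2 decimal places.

m = 1.13, b = 2.07

AᵀA·[m, b]ᵀ = Aᵀz reads: 164·m + 1016·b = 2292;  1016·m + 7460·b = 16616.
Eliminating b: 7460·(row 1) − 1016·(row 2) gives 191184·m = 7460·2292 − 1016·16616 = 216464, so m = 13529/11949.
Then b = (16616 − 1016·(13529/11949))/7460 = 24772/11949.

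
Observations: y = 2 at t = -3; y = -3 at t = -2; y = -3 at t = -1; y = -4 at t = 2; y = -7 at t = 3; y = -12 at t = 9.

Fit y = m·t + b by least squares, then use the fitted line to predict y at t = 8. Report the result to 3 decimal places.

Setting ∂/∂m … = 0 gives: 108·m + 8·b = -134;  8·m + 6·b = -27.
(Σt·t = 108, Σt = 8, Σ1 = 6, Σt·y = -134, Σy = -27.)
Eliminating b: 6·(row 1) − 8·(row 2) gives 584·m = 6·(-134) − 8·(-27) = -588, so m = -147/146.
Then b = ((-27) − 8·(-147/146))/6 = -461/146.
At t = 8: ŷ = (-147/146)·(8) + (-461/146)·(1) = -1637/146.

ŷ = -11.212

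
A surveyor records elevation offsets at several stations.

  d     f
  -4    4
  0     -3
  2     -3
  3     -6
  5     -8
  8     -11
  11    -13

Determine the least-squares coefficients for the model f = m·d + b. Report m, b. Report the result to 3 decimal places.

Setting ∂/∂m … = 0 gives: 239·m + 25·b = -311;  25·m + 7·b = -40.
Eliminating b: 7·(row 1) − 25·(row 2) gives 1048·m = 7·(-311) − 25·(-40) = -1177, so m = -1177/1048.
Then b = ((-40) − 25·(-1177/1048))/7 = -1785/1048.

m = -1.123, b = -1.703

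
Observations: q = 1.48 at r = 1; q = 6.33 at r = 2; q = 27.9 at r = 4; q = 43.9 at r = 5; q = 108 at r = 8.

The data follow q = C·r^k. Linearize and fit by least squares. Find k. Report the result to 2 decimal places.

k = 2.08

With ln qᵢ as the transformed response and ln rᵢ as the regressor:
Σln r = 5.7683, Σ(ln r)² = 9.3166, Σln q = 14.0300, Σln r·ln q = 21.7165.
Equations: 9.3166·k + 5.7683·ln C = 21.7165;  5.7683·k + 5·ln C = 14.0300.
Δ = 9.3166·5 − (5.7683)² = 13.3096; k = (21.7165·5 − 5.7683·14.0300)/13.3096 = 2.07766, ln C = (9.3166·14.0300 − 5.7683·21.7165)/13.3096 = 0.40909.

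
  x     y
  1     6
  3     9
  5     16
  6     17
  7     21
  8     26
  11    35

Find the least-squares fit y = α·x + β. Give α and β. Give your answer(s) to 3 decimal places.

α = 2.985, β = 1.090

Entries of MᵀM: Σx·x = 305, Σx = 41, Σ1 = 7.
For Mᵀy: Σx·y = 955, Σy = 130.
MᵀM·[α, β]ᵀ = Mᵀy becomes [[305, 41]; [41, 7]]·[α, β]ᵀ = [955, 130]ᵀ.
det = 305·7 − 41² = 454.
α = (955·7 − 41·130)/454 = 1355/454; β = (305·130 − 41·955)/454 = 495/454.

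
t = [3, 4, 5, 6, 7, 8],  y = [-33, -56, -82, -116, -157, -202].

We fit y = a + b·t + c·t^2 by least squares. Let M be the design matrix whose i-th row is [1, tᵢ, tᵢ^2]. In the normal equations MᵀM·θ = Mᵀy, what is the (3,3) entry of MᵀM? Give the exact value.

8755

Row 3 ↔ basis t^2, column 3 ↔ basis t^2, so (MᵀM)_{3,3} = Σᵢ (t^2)·(t^2) = (9)·(9) + (16)·(16) + (25)·(25) + (36)·(36) + (49)·(49) + (64)·(64) = 8755.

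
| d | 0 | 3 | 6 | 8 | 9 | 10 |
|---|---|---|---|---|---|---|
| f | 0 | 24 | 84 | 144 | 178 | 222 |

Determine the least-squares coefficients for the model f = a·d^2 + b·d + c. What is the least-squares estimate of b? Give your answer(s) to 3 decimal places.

b = 1.692

From the data, Σd^2·d^2 = 22034, Σd^2·d = 2484, Σd^2 = 290, Σd·d = 290, Σd = 36, Σ1 = 6.
Moment sums: Σd^2·f = 49074, Σd·f = 5550, Σf = 652.
Solving the 3×3 system (Gaussian elimination) gives a = 60613/29810, b = 25221/14905, c = 643/2710.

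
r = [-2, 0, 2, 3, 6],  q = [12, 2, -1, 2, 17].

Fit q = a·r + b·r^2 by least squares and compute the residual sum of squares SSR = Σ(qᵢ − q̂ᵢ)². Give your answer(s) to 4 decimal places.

SSR = 13.8905

Sums needed: Σr·r = 53, Σr·r^2 = 243, Σr^2·r^2 = 1409.
For Xᵀq: Σr·q = 82, Σr^2·q = 674.
XᵀX·[a, b]ᵀ = Xᵀq becomes [[53, 243]; [243, 1409]]·[a, b]ᵀ = [82, 674]ᵀ.
det = 53·1409 − 243² = 15628.
a = (82·1409 − 243·674)/15628 = -12061/3907; b = (53·674 − 243·82)/15628 = 3949/3907.
Residuals: 6966/3907, 2, 4419/3907, 8456/3907, -3379/3907; SSR = 54270/3907.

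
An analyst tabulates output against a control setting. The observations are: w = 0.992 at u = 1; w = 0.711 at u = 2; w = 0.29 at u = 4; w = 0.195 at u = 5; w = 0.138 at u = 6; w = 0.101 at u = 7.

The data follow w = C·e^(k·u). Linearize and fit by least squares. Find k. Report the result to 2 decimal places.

k = -0.39

Linearized form: ln w = k·u + ln C. From the 6 transformed points,
Over the data: Σu = 25.0000, Σ(u)² = 131.0000, Σln w = -7.4949, Σu·ln w = -41.7469.
Normal system: [[131.0000, 25.0000]; [25.0000, 6]]·[k, ln C]ᵀ = [-41.7469, -7.4949]ᵀ.
Solving (det = 161.0000): k = -0.39198, ln C = 0.38412.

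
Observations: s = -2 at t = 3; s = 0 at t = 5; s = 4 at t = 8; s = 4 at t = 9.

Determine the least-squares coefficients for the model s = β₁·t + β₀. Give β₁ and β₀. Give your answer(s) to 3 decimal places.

Entries of MᵀM: Σt·t = 179, Σt = 25, Σ1 = 4.
Moment sums: Σt·s = 62, Σs = 6.
MᵀM·[β₁, β₀]ᵀ = Mᵀs becomes [[179, 25]; [25, 4]]·[β₁, β₀]ᵀ = [62, 6]ᵀ.
Determinant 179·4 − 25² = 91.
β₁ = (62·4 − 25·6)/91 = 14/13; β₀ = (179·6 − 25·62)/91 = -68/13.

β₁ = 1.077, β₀ = -5.231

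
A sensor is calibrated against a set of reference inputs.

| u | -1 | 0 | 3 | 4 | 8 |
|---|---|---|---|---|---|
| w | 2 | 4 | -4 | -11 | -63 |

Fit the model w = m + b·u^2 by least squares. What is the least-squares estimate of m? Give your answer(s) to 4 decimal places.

m = 4.4443

The normal equations are: 5·m + 90·b = -72;  90·m + 4434·b = -4242.
Eliminating b: 4434·(row 1) − 90·(row 2) gives 14070·m = 4434·(-72) − 90·(-4242) = 62532, so m = 10422/2345.
Then b = ((-4242) − 90·(10422/2345))/4434 = -491/469.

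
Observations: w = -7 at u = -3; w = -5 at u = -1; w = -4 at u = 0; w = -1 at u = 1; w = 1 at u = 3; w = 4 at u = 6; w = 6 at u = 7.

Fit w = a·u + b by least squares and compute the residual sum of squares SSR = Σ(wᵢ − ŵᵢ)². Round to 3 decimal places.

SSR = 2.134

MᵀM·[a, b]ᵀ = Mᵀw reads: 105·a + 13·b = 94;  13·a + 7·b = -6.
Δ = 105·7 − 13² = 566.
a = (94·7 − 13·(-6))/566 = 368/283; b = (105·(-6) − 13·94)/566 = -926/283.
Residuals: 49/283, -121/283, -206/283, 275/283, 105/283, -150/283, 48/283; SSR = 604/283.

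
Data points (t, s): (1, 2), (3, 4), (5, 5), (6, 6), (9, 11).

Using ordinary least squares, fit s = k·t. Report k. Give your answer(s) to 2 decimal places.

Setting ∂/∂k … = 0 gives: 152·k = 174.
Hence k = 174 / 152 ≈ 1.14474.

k = 1.14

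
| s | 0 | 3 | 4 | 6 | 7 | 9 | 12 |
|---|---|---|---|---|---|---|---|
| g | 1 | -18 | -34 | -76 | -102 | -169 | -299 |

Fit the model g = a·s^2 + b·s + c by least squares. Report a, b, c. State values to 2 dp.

Sums needed: Σs^2·s^2 = 31331, Σs^2·s = 3107, Σs^2 = 335, Σs·s = 335, Σs = 41, Σ1 = 7.
For Xᵀg: Σs^2·g = -65185, Σs·g = -6469, Σg = -697.
Normal equations: [[31331, 3107, 335]; [3107, 335, 41]; [335, 41, 7]]·[a, b, c]ᵀ = [-65185, -6469, -697]ᵀ.
Solving the 3×3 system (Gaussian elimination) gives a = -7969/3903, b = -2018/3903, c = 1522/1301.

a = -2.04, b = -0.52, c = 1.17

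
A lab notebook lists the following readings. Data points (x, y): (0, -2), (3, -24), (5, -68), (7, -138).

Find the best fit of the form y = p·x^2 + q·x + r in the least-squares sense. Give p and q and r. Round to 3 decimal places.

Compute the Gram sums: Σx^2·x^2 = 3107, Σx^2·x = 495, Σx^2 = 83, Σx·x = 83, Σx = 15, Σ1 = 4.
Moment sums: Σx^2·y = -8678, Σx·y = -1378, Σy = -232.
So MᵀM·[p, q, r]ᵀ = Mᵀy: [[3107, 495, 83]; [495, 83, 15]; [83, 15, 4]]·[p, q, r]ᵀ = [-8678, -1378, -232]ᵀ.
Solving the 3×3 system (Gaussian elimination) gives p = -10017/3278, q = 6557/3278, r = -3430/1639.

p = -3.056, q = 2.000, r = -2.093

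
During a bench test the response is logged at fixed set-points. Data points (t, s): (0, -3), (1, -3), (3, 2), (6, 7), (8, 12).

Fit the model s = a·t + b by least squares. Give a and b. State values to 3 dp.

a = 1.925, b = -3.929

With design matrix X, XᵀX = [[110, 18]; [18, 5]] and Xᵀs = [141, 15]ᵀ.
Eliminating b: 5·(row 1) − 18·(row 2) gives 226·a = 5·141 − 18·15 = 435, so a = 435/226.
Then b = (15 − 18·(435/226))/5 = -444/113.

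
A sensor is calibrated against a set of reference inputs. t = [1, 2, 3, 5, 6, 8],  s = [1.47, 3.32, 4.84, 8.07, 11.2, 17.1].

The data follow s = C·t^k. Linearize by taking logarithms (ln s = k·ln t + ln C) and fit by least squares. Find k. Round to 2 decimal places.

k = 1.14

Let Y = ln s. Fitting Y = k·ln t + ln C by least squares:
AᵀA = [[11.8122, 7.2724]; [7.2724, 6]], rhs = [16.1574, 10.5053]ᵀ  (here Σln t = 7.2724, Σ(ln t)² = 11.8122, Σln s = 10.5053, Σln t·ln s = 16.1574).
Slope k = (n·Σln t·ln s − Σln t·Σln s)/(n·Σ(ln t)² − (Σln t)²) = (6·16.1574 − 7.2724·10.5053)/17.9853 = 1.14235; ln C = (Σln s − k·Σln t)/n = 0.36627.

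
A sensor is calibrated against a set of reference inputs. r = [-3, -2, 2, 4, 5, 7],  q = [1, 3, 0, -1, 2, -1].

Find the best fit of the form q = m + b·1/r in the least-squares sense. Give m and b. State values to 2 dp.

Setting ∂/∂m … = 0 gives: 6·m + (109/420)·b = 4;  (109/420)·m + (129481/176400)·b = -767/420.
det = 6·(129481/176400) − (109/420)² = 153001/35280.
m = (4·(129481/176400) − (109/420)·(-767/420))/(153001/35280) = 601527/765005; b = (6·(-767/420) − (109/420)·4)/(153001/35280) = -423192/153001.

m = 0.79, b = -2.77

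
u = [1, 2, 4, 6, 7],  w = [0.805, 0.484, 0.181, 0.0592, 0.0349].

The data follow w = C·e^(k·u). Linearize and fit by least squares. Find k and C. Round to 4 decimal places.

k = -0.5237, C = 1.3885

Let Y = ln w. Fitting Y = k·u + ln C by least squares:
Σu = 20.0000, Σ(u)² = 106.0000, Σln w = -8.8339, Σu·ln w = -48.9532.
Equations: 106.0000·k + 20.0000·ln C = -48.9532;  20.0000·k + 5·ln C = -8.8339.
Δ = 106.0000·5 − (20.0000)² = 130.0000; k = (-48.9532·5 − 20.0000·-8.8339)/130.0000 = -0.52375, ln C = (106.0000·-8.8339 − 20.0000·-48.9532)/130.0000 = 0.32819, so C = exp(0.32819) = 1.38846.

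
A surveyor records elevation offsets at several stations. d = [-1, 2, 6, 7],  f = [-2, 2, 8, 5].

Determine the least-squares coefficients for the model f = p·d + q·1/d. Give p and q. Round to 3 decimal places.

p = 0.946, q = 0.975

Normal-equation sums: Σd·d = 90, Σd·1/d = 4, Σ1/d·1/d = 1145/882.
Right-hand side: Σd·f = 89, Σ1/d·f = 106/21.
AᵀA·[p, q]ᵀ = Aᵀf becomes [[90, 4]; [4, 1145/882]]·[p, q]ᵀ = [89, 106/21]ᵀ.
Determinant 90·(1145/882) − 4² = 4941/49.
p = (89·(1145/882) − 4·(106/21))/(4941/49) = 84097/88938; q = (90·(106/21) − 4·89)/(4941/49) = 4816/4941.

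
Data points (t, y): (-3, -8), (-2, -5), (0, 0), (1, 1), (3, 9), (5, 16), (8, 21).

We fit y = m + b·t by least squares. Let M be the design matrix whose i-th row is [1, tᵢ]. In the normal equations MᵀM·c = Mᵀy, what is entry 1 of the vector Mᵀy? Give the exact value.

Entry 1 ↔ basis 1, so (Mᵀy)_{1} = Σᵢ yᵢ = (1)·(-8) + (1)·(-5) + (1)·(0) + (1)·(1) + (1)·(9) + (1)·(16) + (1)·(21) = 34.

34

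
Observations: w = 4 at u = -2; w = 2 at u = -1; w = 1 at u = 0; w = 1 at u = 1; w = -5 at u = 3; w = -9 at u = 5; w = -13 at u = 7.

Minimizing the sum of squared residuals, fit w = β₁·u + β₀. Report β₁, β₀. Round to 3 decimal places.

The normal system MᵀM·[β₁, β₀]ᵀ = Mᵀw is [[89, 13]; [13, 7]]·[β₁, β₀]ᵀ = [-160, -19]ᵀ.
Determinant 89·7 − 13² = 454.
β₁ = ((-160)·7 − 13·(-19))/454 = -873/454; β₀ = (89·(-19) − 13·(-160))/454 = 389/454.

β₁ = -1.923, β₀ = 0.857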